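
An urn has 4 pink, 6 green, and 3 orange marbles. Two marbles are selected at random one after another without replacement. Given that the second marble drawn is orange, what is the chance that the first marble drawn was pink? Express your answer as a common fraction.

1/3

P(first=pink and the second marble drawn is orange) = (4/13)·(3/12) = 1/13.
P(the second marble drawn is orange) = Σ over first color = 1/13 + 3/26 + 1/26 = 3/13.
By Bayes, P(first=pink | the second marble drawn is orange) = 1/13 / 3/13 = 1/3 ≈ 0.3333.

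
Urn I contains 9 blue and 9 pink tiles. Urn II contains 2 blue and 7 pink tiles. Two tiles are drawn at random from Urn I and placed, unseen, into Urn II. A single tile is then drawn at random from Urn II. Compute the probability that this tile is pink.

8/11

Condition on how many of the transferred tiles are pink (from Urn I: 9 pink of 18; then Urn II has 11 total).
  0 pink: C(9,0)C(9,2)/C(18,2) = 4/17; then P = 7/11
  1 pink: C(9,1)C(9,1)/C(18,2) = 9/17; then P = 8/11
  2 pink: C(9,2)C(9,0)/C(18,2) = 4/17; then P = 9/11
P(pink from Urn II) = 8/11 ≈ 0.7273.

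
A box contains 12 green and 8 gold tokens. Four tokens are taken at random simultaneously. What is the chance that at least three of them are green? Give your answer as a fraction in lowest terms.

451/969

Sum the hypergeometric tail for j = 3,…,4 green tokens.
Favorable = C(12,3)·C(8,1) + C(12,4)·C(8,0) = 2255; total = C(20,4) = 4845.
P = 2255/4845 = 451/969 ≈ 0.4654.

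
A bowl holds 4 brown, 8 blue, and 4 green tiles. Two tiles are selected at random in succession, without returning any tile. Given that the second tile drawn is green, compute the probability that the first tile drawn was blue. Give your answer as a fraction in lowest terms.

P(first=blue and the second tile drawn is green) = (8/16)·(4/15) = 2/15.
P(the second tile drawn is green) = Σ over first color = 1/15 + 2/15 + 1/20 = 1/4.
By Bayes, P(first=blue | the second tile drawn is green) = 2/15 / 1/4 = 8/15 ≈ 0.5333.

8/15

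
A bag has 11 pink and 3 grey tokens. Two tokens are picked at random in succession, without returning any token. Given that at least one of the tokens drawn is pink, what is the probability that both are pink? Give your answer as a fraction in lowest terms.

5/8

P(both pink) = C(11,2)/C(14,2) = 55/91; P(at least one pink) = 1 − C(3,2)/C(14,2) = 88/91.
Since 'both pink' ⊆ 'at least one pink', P(both | at least one) = 55/91 / 88/91 = 5/8 ≈ 0.6250.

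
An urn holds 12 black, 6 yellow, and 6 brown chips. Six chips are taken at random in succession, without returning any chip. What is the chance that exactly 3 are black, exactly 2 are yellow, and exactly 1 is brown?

Unordered draws without replacement: count favorable combinations over C(24,6).
Favorable = C(12,3) · C(6,2) · C(6,1) = 19800; total = C(24,6) = 134596.
P = 19800/134596 = 450/3059 ≈ 0.1471.

450/3059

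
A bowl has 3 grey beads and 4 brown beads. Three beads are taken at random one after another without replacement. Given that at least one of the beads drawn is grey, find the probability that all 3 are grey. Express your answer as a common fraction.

P(all 3 grey) = C(3,3)/C(7,3) = 1/35; P(at least one grey) = 1 − C(4,3)/C(7,3) = 31/35.
Since 'all 3 grey' ⊆ 'at least one grey', P(all 3 | at least one) = 1/35 / 31/35 = 1/31 ≈ 0.0323.

1/31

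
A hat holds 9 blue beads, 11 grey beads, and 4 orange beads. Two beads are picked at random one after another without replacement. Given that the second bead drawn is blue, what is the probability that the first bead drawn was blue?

P(first=blue and the second bead drawn is blue) = (9/24)·(8/23) = 3/23.
P(the second bead drawn is blue) = Σ over first color = 3/23 + 33/184 + 3/46 = 3/8.
By Bayes, P(first=blue | the second bead drawn is blue) = 3/23 / 3/8 = 8/23 ≈ 0.3478.

8/23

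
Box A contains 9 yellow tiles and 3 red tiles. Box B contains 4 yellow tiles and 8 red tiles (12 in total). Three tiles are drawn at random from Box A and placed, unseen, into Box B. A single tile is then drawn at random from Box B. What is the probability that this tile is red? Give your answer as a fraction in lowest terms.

Condition on how many of the transferred tiles are red (from Box A: 3 red of 12; then Box B has 15 total).
  0 red: C(3,0)C(9,3)/C(12,3) = 21/55; then P = 8/15
  1 red: C(3,1)C(9,2)/C(12,3) = 27/55; then P = 9/15
  2 red: C(3,2)C(9,1)/C(12,3) = 27/220; then P = 10/15
  3 red: C(3,3)C(9,0)/C(12,3) = 1/220; then P = 11/15
P(red from Box B) = 7/12 ≈ 0.5833.

7/12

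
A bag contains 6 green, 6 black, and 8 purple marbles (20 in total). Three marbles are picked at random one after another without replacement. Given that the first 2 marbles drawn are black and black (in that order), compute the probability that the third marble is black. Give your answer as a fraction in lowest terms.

After removing 2 black, the bag has 4 black out of 18 remaining.
P(third is black | given) = 4/18 = 2/9 ≈ 0.2222.

2/9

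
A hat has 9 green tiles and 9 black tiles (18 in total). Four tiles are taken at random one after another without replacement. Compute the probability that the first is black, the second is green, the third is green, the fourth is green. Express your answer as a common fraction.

21/340

Multiply the conditional probability of each draw in order, without replacement, so each draw removes one from its color and from the total.
P = (9/18) · (9/17) · (8/16) · (7/15) = 21/340 ≈ 0.0618.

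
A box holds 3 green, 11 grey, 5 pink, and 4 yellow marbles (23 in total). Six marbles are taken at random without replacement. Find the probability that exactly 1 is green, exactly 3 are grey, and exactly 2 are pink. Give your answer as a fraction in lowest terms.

150/3059

Unordered draws without replacement: count favorable combinations over C(23,6).
Favorable = C(3,1) · C(11,3) · C(5,2) · C(4,0) = 4950; total = C(23,6) = 100947.
P = 4950/100947 = 150/3059 ≈ 0.0490.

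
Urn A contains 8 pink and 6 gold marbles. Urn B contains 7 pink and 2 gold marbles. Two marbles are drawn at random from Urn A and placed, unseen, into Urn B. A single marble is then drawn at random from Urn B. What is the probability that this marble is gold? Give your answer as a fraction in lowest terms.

Condition on how many of the transferred marbles are gold (from Urn A: 6 gold of 14; then Urn B has 11 total).
  0 gold: C(6,0)C(8,2)/C(14,2) = 4/13; then P = 2/11
  1 gold: C(6,1)C(8,1)/C(14,2) = 48/91; then P = 3/11
  2 gold: C(6,2)C(8,0)/C(14,2) = 15/91; then P = 4/11
P(gold from Urn B) = 20/77 ≈ 0.2597.

20/77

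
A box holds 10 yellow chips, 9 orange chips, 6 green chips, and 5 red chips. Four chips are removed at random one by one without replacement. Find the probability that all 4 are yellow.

Unordered draws without replacement: count favorable combinations over C(30,4).
Favorable = C(10,4) · C(9,0) · C(6,0) · C(5,0) = 210; total = C(30,4) = 27405.
P = 210/27405 = 2/261 ≈ 0.0077.

2/261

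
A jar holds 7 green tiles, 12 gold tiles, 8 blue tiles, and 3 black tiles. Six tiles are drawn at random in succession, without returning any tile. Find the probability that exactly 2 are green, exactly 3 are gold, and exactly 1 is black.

Unordered draws without replacement: count favorable combinations over C(30,6).
Favorable = C(7,2) · C(12,3) · C(8,0) · C(3,1) = 13860; total = C(30,6) = 593775.
P = 13860/593775 = 44/1885 ≈ 0.0233.

44/1885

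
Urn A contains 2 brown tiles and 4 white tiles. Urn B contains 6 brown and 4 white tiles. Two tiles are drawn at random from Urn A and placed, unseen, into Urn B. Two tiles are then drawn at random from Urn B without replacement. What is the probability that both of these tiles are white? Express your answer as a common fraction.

Condition on how many of the transferred tiles are white (from Urn A: 4 white of 6; then Urn B has 12 total).
  0 white: C(4,0)C(2,2)/C(6,2) = 1/15; then P = C(4,2)/C(12,2) = 1/11
  1 white: C(4,1)C(2,1)/C(6,2) = 8/15; then P = C(5,2)/C(12,2) = 5/33
  2 white: C(4,2)C(2,0)/C(6,2) = 2/5; then P = C(6,2)/C(12,2) = 5/22
P(both white) = 8/45 ≈ 0.1778.

8/45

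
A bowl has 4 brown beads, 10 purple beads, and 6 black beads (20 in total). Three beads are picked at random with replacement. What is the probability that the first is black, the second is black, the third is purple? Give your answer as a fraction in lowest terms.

Multiply the conditional probability of each draw in order, with replacement (the composition resets each draw).
P = (6/20) · (6/20) · (10/20) = 9/200 ≈ 0.0450.

9/200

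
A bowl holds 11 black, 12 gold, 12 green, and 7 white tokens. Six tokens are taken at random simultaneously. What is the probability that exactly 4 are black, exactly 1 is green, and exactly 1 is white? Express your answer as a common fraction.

Unordered draws without replacement: count favorable combinations over C(42,6).
Favorable = C(11,4) · C(12,0) · C(12,1) · C(7,1) = 27720; total = C(42,6) = 5245786.
P = 27720/5245786 = 1980/374699 ≈ 0.0053.

1980/374699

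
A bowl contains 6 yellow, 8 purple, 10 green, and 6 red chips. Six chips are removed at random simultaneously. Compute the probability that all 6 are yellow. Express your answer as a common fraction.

1/593775

Unordered draws without replacement: count favorable combinations over C(30,6).
Favorable = C(6,6) · C(8,0) · C(10,0) · C(6,0) = 1; total = C(30,6) = 593775.
P = 1/593775 = 1/593775 ≈ 0.0000.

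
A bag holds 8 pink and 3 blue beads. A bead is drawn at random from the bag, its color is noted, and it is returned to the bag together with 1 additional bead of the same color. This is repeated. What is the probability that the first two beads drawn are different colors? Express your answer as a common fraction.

4/11

Either blue then pink, or pink then blue; after the first draw the total is 12.
P = (3/11)·(8/12) + (8/11)·(3/12) = 4/11 ≈ 0.3636.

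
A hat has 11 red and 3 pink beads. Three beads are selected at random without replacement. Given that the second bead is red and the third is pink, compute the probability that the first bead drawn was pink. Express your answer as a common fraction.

P(first=pink and the second bead is red and the third is pink) = (3/14)·(11/13)·(2/12) = 11/364.
P(E) = Σ over first color = 55/364 + 11/364 = 33/182.
By Bayes, P(first=pink | E) = 11/364 / 33/182 = 1/6 ≈ 0.1667.

1/6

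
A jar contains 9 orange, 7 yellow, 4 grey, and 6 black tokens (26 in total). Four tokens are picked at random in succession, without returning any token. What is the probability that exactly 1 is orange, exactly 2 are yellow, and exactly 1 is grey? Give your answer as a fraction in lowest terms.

Unordered draws without replacement: count favorable combinations over C(26,4).
Favorable = C(9,1) · C(7,2) · C(4,1) · C(6,0) = 756; total = C(26,4) = 14950.
P = 756/14950 = 378/7475 ≈ 0.0506.

378/7475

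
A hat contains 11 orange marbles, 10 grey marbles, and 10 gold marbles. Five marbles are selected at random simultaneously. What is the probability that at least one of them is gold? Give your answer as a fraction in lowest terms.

2374/2697

Use the complement: P(at least one gold) = 1 − P(no gold).
P(none) = C(21,5)/C(31,5) = 20349/169911.
So P = 1 − 20349/169911 = 2374/2697 ≈ 0.8802.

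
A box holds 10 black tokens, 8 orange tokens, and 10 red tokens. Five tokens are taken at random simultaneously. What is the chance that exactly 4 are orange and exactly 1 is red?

5/702

Unordered draws without replacement: count favorable combinations over C(28,5).
Favorable = C(10,0) · C(8,4) · C(10,1) = 700; total = C(28,5) = 98280.
P = 700/98280 = 5/702 ≈ 0.0071.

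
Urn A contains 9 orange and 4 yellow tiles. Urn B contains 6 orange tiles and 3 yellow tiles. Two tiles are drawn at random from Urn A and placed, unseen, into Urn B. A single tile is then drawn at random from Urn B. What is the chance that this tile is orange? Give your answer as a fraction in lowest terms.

96/143

Condition on how many of the transferred tiles are orange (from Urn A: 9 orange of 13; then Urn B has 11 total).
  0 orange: C(9,0)C(4,2)/C(13,2) = 1/13; then P = 6/11
  1 orange: C(9,1)C(4,1)/C(13,2) = 6/13; then P = 7/11
  2 orange: C(9,2)C(4,0)/C(13,2) = 6/13; then P = 8/11
P(orange from Urn B) = 96/143 ≈ 0.6713.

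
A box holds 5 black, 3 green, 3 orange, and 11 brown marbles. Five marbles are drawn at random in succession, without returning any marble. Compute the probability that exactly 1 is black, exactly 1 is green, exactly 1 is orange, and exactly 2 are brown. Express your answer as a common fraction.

25/266

Unordered draws without replacement: count favorable combinations over C(22,5).
Favorable = C(5,1) · C(3,1) · C(3,1) · C(11,2) = 2475; total = C(22,5) = 26334.
P = 2475/26334 = 25/266 ≈ 0.0940.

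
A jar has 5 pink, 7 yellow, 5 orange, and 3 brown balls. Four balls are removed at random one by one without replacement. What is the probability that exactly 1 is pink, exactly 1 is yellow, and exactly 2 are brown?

Unordered draws without replacement: count favorable combinations over C(20,4).
Favorable = C(5,1) · C(7,1) · C(5,0) · C(3,2) = 105; total = C(20,4) = 4845.
P = 105/4845 = 7/323 ≈ 0.0217.

7/323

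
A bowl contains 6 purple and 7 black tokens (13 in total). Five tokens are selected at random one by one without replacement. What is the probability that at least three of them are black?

84/143

Sum the hypergeometric tail for j = 3,…,5 black tokens.
Favorable = C(7,3)·C(6,2) + C(7,4)·C(6,1) + C(7,5)·C(6,0) = 756; total = C(13,5) = 1287.
P = 756/1287 = 84/143 ≈ 0.5874.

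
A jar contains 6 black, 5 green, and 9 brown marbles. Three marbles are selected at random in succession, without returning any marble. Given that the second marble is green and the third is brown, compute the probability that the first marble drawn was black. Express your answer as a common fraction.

P(first=black and the second marble is green and the third is brown) = (6/20)·(5/19)·(9/18) = 3/76.
P(E) = Σ over first color = 3/76 + 1/38 + 1/19 = 9/76.
By Bayes, P(first=black | E) = 3/76 / 9/76 = 1/3 ≈ 0.3333.

1/3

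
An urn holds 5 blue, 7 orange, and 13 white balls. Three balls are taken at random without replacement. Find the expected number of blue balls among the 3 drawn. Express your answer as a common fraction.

By linearity of expectation, E[X] = Σ P(draw i is blue); by symmetry each draw (even without replacement) has P(blue) = 5/25.
E[X] = 3 · 5/25 = 3/5 ≈ 0.6000.

3/5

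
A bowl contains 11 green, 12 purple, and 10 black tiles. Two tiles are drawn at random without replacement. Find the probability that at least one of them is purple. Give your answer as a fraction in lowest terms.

Use the complement: P(at least one purple) = 1 − P(no purple).
P(none) = C(21,2)/C(33,2) = 210/528.
So P = 1 − 210/528 = 53/88 ≈ 0.6023.

53/88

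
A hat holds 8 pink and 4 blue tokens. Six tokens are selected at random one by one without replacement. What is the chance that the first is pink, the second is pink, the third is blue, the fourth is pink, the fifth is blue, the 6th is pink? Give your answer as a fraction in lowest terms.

Multiply the conditional probability of each draw in order, without replacement, so each draw removes one from its color and from the total.
P = (8/12) · (7/11) · (4/10) · (6/9) · (3/8) · (5/7) = 1/33 ≈ 0.0303.

1/33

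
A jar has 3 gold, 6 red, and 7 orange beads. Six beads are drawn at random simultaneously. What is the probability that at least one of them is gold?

11/14

Use the complement: P(at least one gold) = 1 − P(no gold).
P(none) = C(13,6)/C(16,6) = 1716/8008.
So P = 1 − 1716/8008 = 11/14 ≈ 0.7857.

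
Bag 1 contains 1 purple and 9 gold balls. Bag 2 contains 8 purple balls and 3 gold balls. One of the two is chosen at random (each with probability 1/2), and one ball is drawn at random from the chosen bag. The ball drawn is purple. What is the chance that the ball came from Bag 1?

11/91

P(purple | Bag 1) = 1/10; P(purple | Bag 2) = 8/11.
P(purple) = 1/2·1/10 + 1/2·8/11 = 91/220.
By Bayes' rule, P(Bag 1 | purple) = 1/20 / 91/220 = 11/91 ≈ 0.1209.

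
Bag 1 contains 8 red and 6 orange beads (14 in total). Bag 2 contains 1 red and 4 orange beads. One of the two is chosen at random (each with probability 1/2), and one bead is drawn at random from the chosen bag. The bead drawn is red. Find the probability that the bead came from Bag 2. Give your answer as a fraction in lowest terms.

7/27

P(red | Bag 1) = 4/7; P(red | Bag 2) = 1/5.
P(red) = 1/2·4/7 + 1/2·1/5 = 27/70.
By Bayes' rule, P(Bag 2 | red) = 1/10 / 27/70 = 7/27 ≈ 0.2593.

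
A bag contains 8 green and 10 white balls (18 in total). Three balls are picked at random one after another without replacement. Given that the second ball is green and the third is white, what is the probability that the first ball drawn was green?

7/16

P(first=green and the second ball is green and the third is white) = (8/18)·(7/17)·(10/16) = 35/306.
P(E) = Σ over first color = 35/306 + 5/34 = 40/153.
By Bayes, P(first=green | E) = 35/306 / 40/153 = 7/16 ≈ 0.4375.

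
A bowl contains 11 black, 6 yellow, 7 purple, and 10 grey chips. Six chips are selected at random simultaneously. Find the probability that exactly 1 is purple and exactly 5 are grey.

441/336226

Unordered draws without replacement: count favorable combinations over C(34,6).
Favorable = C(11,0) · C(6,0) · C(7,1) · C(10,5) = 1764; total = C(34,6) = 1344904.
P = 1764/1344904 = 441/336226 ≈ 0.0013.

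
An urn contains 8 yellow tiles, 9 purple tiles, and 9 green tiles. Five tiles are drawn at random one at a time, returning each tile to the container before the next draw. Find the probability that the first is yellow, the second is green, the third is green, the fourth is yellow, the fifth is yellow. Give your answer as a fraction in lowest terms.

1296/371293

Multiply the conditional probability of each draw in order, with replacement (the composition resets each draw).
P = (8/26) · (9/26) · (9/26) · (8/26) · (8/26) = 1296/371293 ≈ 0.0035.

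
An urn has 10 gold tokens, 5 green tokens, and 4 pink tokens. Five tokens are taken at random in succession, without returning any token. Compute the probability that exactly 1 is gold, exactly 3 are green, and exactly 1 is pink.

Unordered draws without replacement: count favorable combinations over C(19,5).
Favorable = C(10,1) · C(5,3) · C(4,1) = 400; total = C(19,5) = 11628.
P = 400/11628 = 100/2907 ≈ 0.0344.

100/2907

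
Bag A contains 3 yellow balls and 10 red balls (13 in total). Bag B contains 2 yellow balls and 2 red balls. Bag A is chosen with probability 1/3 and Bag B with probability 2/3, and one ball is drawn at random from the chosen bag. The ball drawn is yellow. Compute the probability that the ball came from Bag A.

3/16

P(yellow | Bag A) = 3/13; P(yellow | Bag B) = 1/2.
P(yellow) = 1/3·3/13 + 2/3·1/2 = 16/39.
By Bayes' rule, P(Bag A | yellow) = 1/13 / 16/39 = 3/16 ≈ 0.1875.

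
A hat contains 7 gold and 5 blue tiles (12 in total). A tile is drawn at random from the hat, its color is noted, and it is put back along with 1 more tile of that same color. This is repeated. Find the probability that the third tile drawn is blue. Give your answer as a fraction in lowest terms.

5/12

Sum over the four possibilities for the first two draws (blue/not-blue each), tracking how the blue count and total change by +1 per draw.
P(third is blue) = 5/12 ≈ 0.4167. (In a Pólya urn every draw has the same marginal probability 5/12.)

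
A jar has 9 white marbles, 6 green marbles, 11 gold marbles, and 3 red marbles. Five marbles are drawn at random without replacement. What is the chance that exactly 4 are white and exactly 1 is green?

12/1885

Unordered draws without replacement: count favorable combinations over C(29,5).
Favorable = C(9,4) · C(6,1) · C(11,0) · C(3,0) = 756; total = C(29,5) = 118755.
P = 756/118755 = 12/1885 ≈ 0.0064.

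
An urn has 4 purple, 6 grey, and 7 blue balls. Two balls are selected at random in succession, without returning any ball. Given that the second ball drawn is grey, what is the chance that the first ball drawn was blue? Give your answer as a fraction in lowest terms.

7/16

P(first=blue and the second ball drawn is grey) = (7/17)·(6/16) = 21/136.
P(the second ball drawn is grey) = Σ over first color = 3/34 + 15/136 + 21/136 = 6/17.
By Bayes, P(first=blue | the second ball drawn is grey) = 21/136 / 6/17 = 7/16 ≈ 0.4375.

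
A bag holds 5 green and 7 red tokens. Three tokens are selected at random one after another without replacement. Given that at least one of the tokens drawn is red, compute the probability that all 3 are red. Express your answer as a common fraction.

1/6

P(all 3 red) = C(7,3)/C(12,3) = 7/44; P(at least one red) = 1 − C(5,3)/C(12,3) = 21/22.
Since 'all 3 red' ⊆ 'at least one red', P(all 3 | at least one) = 7/44 / 21/22 = 1/6 ≈ 0.1667.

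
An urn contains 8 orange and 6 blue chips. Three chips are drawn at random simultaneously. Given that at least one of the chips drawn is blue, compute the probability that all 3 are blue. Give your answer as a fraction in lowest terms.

5/77

P(all 3 blue) = C(6,3)/C(14,3) = 5/91; P(at least one blue) = 1 − C(8,3)/C(14,3) = 11/13.
Since 'all 3 blue' ⊆ 'at least one blue', P(all 3 | at least one) = 5/91 / 11/13 = 5/77 ≈ 0.0649.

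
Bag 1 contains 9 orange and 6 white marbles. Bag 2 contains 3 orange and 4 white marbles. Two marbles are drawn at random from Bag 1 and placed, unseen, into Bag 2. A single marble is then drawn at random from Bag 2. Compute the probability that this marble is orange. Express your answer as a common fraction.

7/15

Condition on how many of the transferred marbles are orange (from Bag 1: 9 orange of 15; then Bag 2 has 9 total).
  0 orange: C(9,0)C(6,2)/C(15,2) = 1/7; then P = 3/9
  1 orange: C(9,1)C(6,1)/C(15,2) = 18/35; then P = 4/9
  2 orange: C(9,2)C(6,0)/C(15,2) = 12/35; then P = 5/9
P(orange from Bag 2) = 7/15 ≈ 0.4667.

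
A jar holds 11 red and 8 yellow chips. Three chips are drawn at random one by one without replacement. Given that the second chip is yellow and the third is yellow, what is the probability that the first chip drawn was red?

P(first=red and the second chip is yellow and the third is yellow) = (11/19)·(8/18)·(7/17) = 308/2907.
P(E) = Σ over first color = 308/2907 + 56/969 = 28/171.
By Bayes, P(first=red | E) = 308/2907 / 28/171 = 11/17 ≈ 0.6471.

11/17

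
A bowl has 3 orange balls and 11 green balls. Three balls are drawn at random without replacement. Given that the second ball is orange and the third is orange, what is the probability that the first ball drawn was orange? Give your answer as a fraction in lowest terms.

1/12

P(first=orange and the second ball is orange and the third is orange) = (3/14)·(2/13)·(1/12) = 1/364.
P(E) = Σ over first color = 1/364 + 11/364 = 3/91.
By Bayes, P(first=orange | E) = 1/364 / 3/91 = 1/12 ≈ 0.0833.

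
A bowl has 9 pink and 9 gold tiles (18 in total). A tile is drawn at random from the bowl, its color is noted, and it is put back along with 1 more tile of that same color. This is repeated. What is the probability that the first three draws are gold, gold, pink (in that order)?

9/76

Track the composition after each reinforcement of +1.
P = (9/18) · (10/19) · (9/20) = 9/76 ≈ 0.1184.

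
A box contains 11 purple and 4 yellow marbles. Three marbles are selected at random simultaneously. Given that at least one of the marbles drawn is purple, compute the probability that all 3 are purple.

15/41

P(all 3 purple) = C(11,3)/C(15,3) = 33/91; P(at least one purple) = 1 − C(4,3)/C(15,3) = 451/455.
Since 'all 3 purple' ⊆ 'at least one purple', P(all 3 | at least one) = 33/91 / 451/455 = 15/41 ≈ 0.3659.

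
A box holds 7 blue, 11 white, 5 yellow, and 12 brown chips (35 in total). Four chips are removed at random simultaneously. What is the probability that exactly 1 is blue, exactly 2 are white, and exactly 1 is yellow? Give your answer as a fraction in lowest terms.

Unordered draws without replacement: count favorable combinations over C(35,4).
Favorable = C(7,1) · C(11,2) · C(5,1) · C(12,0) = 1925; total = C(35,4) = 52360.
P = 1925/52360 = 5/136 ≈ 0.0368.

5/136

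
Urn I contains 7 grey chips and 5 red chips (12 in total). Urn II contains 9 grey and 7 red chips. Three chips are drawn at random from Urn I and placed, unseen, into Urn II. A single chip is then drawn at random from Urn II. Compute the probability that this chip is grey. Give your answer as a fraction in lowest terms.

Condition on how many of the transferred chips are grey (from Urn I: 7 grey of 12; then Urn II has 19 total).
  0 grey: C(7,0)C(5,3)/C(12,3) = 1/22; then P = 9/19
  1 grey: C(7,1)C(5,2)/C(12,3) = 7/22; then P = 10/19
  2 grey: C(7,2)C(5,1)/C(12,3) = 21/44; then P = 11/19
  3 grey: C(7,3)C(5,0)/C(12,3) = 7/44; then P = 12/19
P(grey from Urn II) = 43/76 ≈ 0.5658.

43/76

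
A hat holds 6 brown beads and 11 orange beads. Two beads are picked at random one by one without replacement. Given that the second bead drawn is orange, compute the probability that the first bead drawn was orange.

5/8

P(first=orange and the second bead drawn is orange) = (11/17)·(10/16) = 55/136.
P(the second bead drawn is orange) = Σ over first color = 33/136 + 55/136 = 11/17.
By Bayes, P(first=orange | the second bead drawn is orange) = 55/136 / 11/17 = 5/8 ≈ 0.6250.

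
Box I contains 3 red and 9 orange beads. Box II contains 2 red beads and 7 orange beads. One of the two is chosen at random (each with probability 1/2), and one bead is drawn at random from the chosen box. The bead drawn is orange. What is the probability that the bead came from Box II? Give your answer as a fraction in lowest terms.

P(orange | Box I) = 3/4; P(orange | Box II) = 7/9.
P(orange) = 1/2·3/4 + 1/2·7/9 = 55/72.
By Bayes' rule, P(Box II | orange) = 7/18 / 55/72 = 28/55 ≈ 0.5091.

28/55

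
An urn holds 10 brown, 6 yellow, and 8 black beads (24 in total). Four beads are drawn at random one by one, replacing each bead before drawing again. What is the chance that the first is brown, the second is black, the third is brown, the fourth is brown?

125/5184

Multiply the conditional probability of each draw in order, with replacement (the composition resets each draw).
P = (10/24) · (8/24) · (10/24) · (10/24) = 125/5184 ≈ 0.0241.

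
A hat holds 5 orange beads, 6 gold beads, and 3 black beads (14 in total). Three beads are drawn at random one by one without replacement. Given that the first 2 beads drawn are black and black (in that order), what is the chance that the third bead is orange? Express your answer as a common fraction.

After removing 2 black, the hat has 5 orange out of 12 remaining.
P(third is orange | given) = 5/12 ≈ 0.4167.

5/12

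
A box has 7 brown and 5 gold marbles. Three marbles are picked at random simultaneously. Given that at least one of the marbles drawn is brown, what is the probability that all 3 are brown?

1/6

P(all 3 brown) = C(7,3)/C(12,3) = 7/44; P(at least one brown) = 1 − C(5,3)/C(12,3) = 21/22.
Since 'all 3 brown' ⊆ 'at least one brown', P(all 3 | at least one) = 7/44 / 21/22 = 1/6 ≈ 0.1667.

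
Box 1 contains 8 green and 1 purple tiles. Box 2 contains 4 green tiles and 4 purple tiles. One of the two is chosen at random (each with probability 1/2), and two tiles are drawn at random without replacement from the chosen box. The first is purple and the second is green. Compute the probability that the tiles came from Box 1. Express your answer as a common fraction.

7/25

P(E | Box 1) = 1/9; P(E | Box 2) = 2/7.
P(E) = 1/2·1/9 + 1/2·2/7 = 25/126.
By Bayes' rule, P(Box 1 | E) = 1/18 / 25/126 = 7/25 ≈ 0.2800.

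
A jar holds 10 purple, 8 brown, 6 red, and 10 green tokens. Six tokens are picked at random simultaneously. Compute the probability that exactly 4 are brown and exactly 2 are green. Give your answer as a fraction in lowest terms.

1575/672452

Unordered draws without replacement: count favorable combinations over C(34,6).
Favorable = C(10,0) · C(8,4) · C(6,0) · C(10,2) = 3150; total = C(34,6) = 1344904.
P = 3150/1344904 = 1575/672452 ≈ 0.0023.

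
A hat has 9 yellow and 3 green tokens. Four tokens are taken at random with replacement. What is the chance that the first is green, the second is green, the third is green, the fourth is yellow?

3/256

Multiply the conditional probability of each draw in order, with replacement (the composition resets each draw).
P = (3/12) · (3/12) · (3/12) · (9/12) = 3/256 ≈ 0.0117.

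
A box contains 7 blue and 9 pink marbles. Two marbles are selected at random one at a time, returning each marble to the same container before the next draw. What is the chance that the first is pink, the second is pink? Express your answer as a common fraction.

81/256

Multiply the conditional probability of each draw in order, with replacement (the composition resets each draw).
P = (9/16) · (9/16) = 81/256 ≈ 0.3164.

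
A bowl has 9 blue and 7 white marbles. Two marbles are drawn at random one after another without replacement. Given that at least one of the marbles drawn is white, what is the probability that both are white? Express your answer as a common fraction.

P(both white) = C(7,2)/C(16,2) = 7/40; P(at least one white) = 1 − C(9,2)/C(16,2) = 7/10.
Since 'both white' ⊆ 'at least one white', P(both | at least one) = 7/40 / 7/10 = 1/4 ≈ 0.2500.

1/4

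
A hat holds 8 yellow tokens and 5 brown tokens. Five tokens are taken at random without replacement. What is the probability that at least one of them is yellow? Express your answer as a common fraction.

Use the complement: P(at least one yellow) = 1 − P(no yellow).
P(none) = C(5,5)/C(13,5) = 1/1287.
So P = 1 − 1/1287 = 1286/1287 ≈ 0.9992.

1286/1287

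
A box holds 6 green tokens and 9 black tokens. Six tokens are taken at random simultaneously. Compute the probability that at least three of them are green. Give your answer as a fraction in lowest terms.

5/11

Sum the hypergeometric tail for j = 3,…,6 green tokens.
Favorable = C(6,3)·C(9,3) + C(6,4)·C(9,2) + C(6,5)·C(9,1) + C(6,6)·C(9,0) = 2275; total = C(15,6) = 5005.
P = 2275/5005 = 5/11 ≈ 0.4545.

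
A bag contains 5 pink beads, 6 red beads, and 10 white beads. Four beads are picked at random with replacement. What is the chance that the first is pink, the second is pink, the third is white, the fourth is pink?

1250/194481

Multiply the conditional probability of each draw in order, with replacement (the composition resets each draw).
P = (5/21) · (5/21) · (10/21) · (5/21) = 1250/194481 ≈ 0.0064.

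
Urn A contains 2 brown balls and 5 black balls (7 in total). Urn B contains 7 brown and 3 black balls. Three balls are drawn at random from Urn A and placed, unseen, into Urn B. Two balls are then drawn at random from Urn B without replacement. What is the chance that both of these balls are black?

38/273

Condition on how many of the transferred balls are black (from Urn A: 5 black of 7; then Urn B has 13 total).
  1 black: C(5,1)C(2,2)/C(7,3) = 1/7; then P = C(4,2)/C(13,2) = 1/13
  2 black: C(5,2)C(2,1)/C(7,3) = 4/7; then P = C(5,2)/C(13,2) = 5/39
  3 black: C(5,3)C(2,0)/C(7,3) = 2/7; then P = C(6,2)/C(13,2) = 5/26
P(both black) = 38/273 ≈ 0.1392.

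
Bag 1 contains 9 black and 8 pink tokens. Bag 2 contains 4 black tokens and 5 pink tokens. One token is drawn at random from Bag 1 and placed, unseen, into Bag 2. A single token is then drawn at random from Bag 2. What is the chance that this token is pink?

93/170

Condition on how many of the transferred tokens are pink (from Bag 1: 8 pink of 17; then Bag 2 has 10 total).
  0 pink: C(8,0)C(9,1)/C(17,1) = 9/17; then P = 5/10
  1 pink: C(8,1)C(9,0)/C(17,1) = 8/17; then P = 6/10
P(pink from Bag 2) = 93/170 ≈ 0.5471.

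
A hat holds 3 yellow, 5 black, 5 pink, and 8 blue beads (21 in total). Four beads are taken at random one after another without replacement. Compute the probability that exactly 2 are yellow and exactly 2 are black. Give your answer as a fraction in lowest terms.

2/399

Unordered draws without replacement: count favorable combinations over C(21,4).
Favorable = C(3,2) · C(5,2) · C(5,0) · C(8,0) = 30; total = C(21,4) = 5985.
P = 30/5985 = 2/399 ≈ 0.0050.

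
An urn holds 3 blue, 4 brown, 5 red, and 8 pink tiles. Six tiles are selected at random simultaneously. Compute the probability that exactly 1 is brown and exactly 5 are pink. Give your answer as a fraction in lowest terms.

Unordered draws without replacement: count favorable combinations over C(20,6).
Favorable = C(3,0) · C(4,1) · C(5,0) · C(8,5) = 224; total = C(20,6) = 38760.
P = 224/38760 = 28/4845 ≈ 0.0058.

28/4845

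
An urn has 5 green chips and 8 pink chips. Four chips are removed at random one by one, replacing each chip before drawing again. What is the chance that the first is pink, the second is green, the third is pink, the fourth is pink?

2560/28561

Multiply the conditional probability of each draw in order, with replacement (the composition resets each draw).
P = (8/13) · (5/13) · (8/13) · (8/13) = 2560/28561 ≈ 0.0896.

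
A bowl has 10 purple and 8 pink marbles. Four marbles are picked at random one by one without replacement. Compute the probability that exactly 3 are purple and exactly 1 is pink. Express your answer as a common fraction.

Unordered draws without replacement: count favorable combinations over C(18,4).
Favorable = C(10,3) · C(8,1) = 960; total = C(18,4) = 3060.
P = 960/3060 = 16/51 ≈ 0.3137.

16/51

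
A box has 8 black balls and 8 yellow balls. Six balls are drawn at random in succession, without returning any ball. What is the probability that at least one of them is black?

Use the complement: P(at least one black) = 1 − P(no black).
P(none) = C(8,6)/C(16,6) = 28/8008.
So P = 1 − 28/8008 = 285/286 ≈ 0.9965.

285/286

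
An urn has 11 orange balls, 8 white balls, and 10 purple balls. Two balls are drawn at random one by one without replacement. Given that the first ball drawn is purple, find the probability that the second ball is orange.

11/28

After removing 1 purple, the urn has 11 orange out of 28 remaining.
P(second is orange | given) = 11/28 ≈ 0.3929.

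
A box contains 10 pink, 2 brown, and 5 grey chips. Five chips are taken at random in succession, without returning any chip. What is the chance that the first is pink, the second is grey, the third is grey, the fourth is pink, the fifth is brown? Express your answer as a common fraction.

Multiply the conditional probability of each draw in order, without replacement, so each draw removes one from its color and from the total.
P = (10/17) · (5/16) · (4/15) · (9/14) · (2/13) = 15/3094 ≈ 0.0048.

15/3094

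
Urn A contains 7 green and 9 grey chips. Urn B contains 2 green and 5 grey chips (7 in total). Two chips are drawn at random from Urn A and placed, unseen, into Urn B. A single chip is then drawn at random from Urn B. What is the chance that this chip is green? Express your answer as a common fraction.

23/72

Condition on how many of the transferred chips are green (from Urn A: 7 green of 16; then Urn B has 9 total).
  0 green: C(7,0)C(9,2)/C(16,2) = 3/10; then P = 2/9
  1 green: C(7,1)C(9,1)/C(16,2) = 21/40; then P = 3/9
  2 green: C(7,2)C(9,0)/C(16,2) = 7/40; then P = 4/9
P(green from Urn B) = 23/72 ≈ 0.3194.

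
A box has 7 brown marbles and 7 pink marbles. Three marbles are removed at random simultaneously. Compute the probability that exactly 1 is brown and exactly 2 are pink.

Unordered draws without replacement: count favorable combinations over C(14,3).
Favorable = C(7,1) · C(7,2) = 147; total = C(14,3) = 364.
P = 147/364 = 21/52 ≈ 0.4038.

21/52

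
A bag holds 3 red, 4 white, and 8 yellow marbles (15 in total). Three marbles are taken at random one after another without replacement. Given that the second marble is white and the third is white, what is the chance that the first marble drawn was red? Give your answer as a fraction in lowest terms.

3/13

P(first=red and the second marble is white and the third is white) = (3/15)·(4/14)·(3/13) = 6/455.
P(E) = Σ over first color = 6/455 + 4/455 + 16/455 = 2/35.
By Bayes, P(first=red | E) = 6/455 / 2/35 = 3/13 ≈ 0.2308.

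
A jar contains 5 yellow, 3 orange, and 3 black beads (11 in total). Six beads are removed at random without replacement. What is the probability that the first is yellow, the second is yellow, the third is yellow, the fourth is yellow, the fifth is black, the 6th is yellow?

1/924

Multiply the conditional probability of each draw in order, without replacement, so each draw removes one from its color and from the total.
P = (5/11) · (4/10) · (3/9) · (2/8) · (3/7) · (1/6) = 1/924 ≈ 0.0011.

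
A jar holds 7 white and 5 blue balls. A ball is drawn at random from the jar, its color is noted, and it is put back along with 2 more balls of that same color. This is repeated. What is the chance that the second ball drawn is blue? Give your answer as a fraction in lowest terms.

Condition on the first draw. If first is blue (prob 5/12), second-blue has prob (7)/(14); if not (prob 7/12), it has prob 5/(14).
P = (5/12)·(7/14) + (7/12)·(5/14) = 5/12 ≈ 0.4167.

5/12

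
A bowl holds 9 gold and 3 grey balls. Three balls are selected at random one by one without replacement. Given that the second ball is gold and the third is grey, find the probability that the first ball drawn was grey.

1/5

P(first=grey and the second ball is gold and the third is grey) = (3/12)·(9/11)·(2/10) = 9/220.
P(E) = Σ over first color = 9/55 + 9/220 = 9/44.
By Bayes, P(first=grey | E) = 9/220 / 9/44 = 1/5 ≈ 0.2000.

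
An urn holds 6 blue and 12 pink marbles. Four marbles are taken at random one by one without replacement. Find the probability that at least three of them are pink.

121/204

Sum the hypergeometric tail for j = 3,…,4 pink marbles.
Favorable = C(12,3)·C(6,1) + C(12,4)·C(6,0) = 1815; total = C(18,4) = 3060.
P = 1815/3060 = 121/204 ≈ 0.5931.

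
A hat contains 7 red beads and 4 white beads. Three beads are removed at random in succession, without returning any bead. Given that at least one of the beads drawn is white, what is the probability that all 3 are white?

P(all 3 white) = C(4,3)/C(11,3) = 4/165; P(at least one white) = 1 − C(7,3)/C(11,3) = 26/33.
Since 'all 3 white' ⊆ 'at least one white', P(all 3 | at least one) = 4/165 / 26/33 = 2/65 ≈ 0.0308.

2/65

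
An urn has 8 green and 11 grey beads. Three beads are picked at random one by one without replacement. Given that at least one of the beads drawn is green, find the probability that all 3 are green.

14/201

P(all 3 green) = C(8,3)/C(19,3) = 56/969; P(at least one green) = 1 − C(11,3)/C(19,3) = 268/323.
Since 'all 3 green' ⊆ 'at least one green', P(all 3 | at least one) = 56/969 / 268/323 = 14/201 ≈ 0.0697.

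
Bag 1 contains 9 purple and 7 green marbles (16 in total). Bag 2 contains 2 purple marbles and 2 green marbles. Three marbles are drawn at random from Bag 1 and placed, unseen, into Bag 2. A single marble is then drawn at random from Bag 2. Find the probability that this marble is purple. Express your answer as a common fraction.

59/112

Condition on how many of the transferred marbles are purple (from Bag 1: 9 purple of 16; then Bag 2 has 7 total).
  0 purple: C(9,0)C(7,3)/C(16,3) = 1/16; then P = 2/7
  1 purple: C(9,1)C(7,2)/C(16,3) = 27/80; then P = 3/7
  2 purple: C(9,2)C(7,1)/C(16,3) = 9/20; then P = 4/7
  3 purple: C(9,3)C(7,0)/C(16,3) = 3/20; then P = 5/7
P(purple from Bag 2) = 59/112 ≈ 0.5268.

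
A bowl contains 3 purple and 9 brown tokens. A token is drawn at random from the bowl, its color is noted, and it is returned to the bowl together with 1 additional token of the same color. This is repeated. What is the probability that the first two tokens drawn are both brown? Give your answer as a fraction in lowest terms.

After a brown draw the bowl holds 10 brown out of 13.
P = (9/12)·(10/13) = 15/26 ≈ 0.5769.

15/26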